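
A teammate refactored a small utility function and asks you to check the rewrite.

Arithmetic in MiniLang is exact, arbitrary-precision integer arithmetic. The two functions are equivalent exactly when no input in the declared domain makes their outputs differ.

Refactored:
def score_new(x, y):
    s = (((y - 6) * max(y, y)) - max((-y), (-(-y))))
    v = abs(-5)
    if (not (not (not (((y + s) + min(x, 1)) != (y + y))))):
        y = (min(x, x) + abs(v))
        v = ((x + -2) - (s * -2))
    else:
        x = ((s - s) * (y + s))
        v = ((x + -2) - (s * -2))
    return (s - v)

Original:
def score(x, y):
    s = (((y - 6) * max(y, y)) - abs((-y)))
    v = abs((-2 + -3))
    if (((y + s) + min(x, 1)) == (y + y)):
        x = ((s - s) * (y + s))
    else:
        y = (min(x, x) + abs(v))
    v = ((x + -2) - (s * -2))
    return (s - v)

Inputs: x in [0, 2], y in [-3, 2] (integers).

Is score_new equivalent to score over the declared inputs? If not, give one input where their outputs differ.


Not equivalent: x=1, y=-3 separates them (-23 vs -22).
score: s := 24 | v := 5 | (((y + s) + min(x, 1)) == (y + y)): false | y := 6 | v := 47 | result -23
score_new: s := 24 | v := 5 | (not (not (not (((y + s) + min(x, 1)) != (y + y))))): false | x := 0 | v := 46 | result -22
verdict: not equivalent; witness: x=1, y=-3


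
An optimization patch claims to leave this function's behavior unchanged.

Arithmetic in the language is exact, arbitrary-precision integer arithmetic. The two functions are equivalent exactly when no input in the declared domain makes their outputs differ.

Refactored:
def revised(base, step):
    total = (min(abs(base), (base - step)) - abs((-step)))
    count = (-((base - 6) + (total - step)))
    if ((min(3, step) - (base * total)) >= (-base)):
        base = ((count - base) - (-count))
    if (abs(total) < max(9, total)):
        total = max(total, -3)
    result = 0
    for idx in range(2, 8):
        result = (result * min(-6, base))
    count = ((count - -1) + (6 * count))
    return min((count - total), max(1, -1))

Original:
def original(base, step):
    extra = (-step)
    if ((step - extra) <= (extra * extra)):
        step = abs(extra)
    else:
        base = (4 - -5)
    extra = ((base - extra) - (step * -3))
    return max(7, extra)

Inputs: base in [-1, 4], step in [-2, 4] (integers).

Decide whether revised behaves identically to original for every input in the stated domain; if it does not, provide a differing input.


Not equivalent: base=-1, step=-2 separates them (7 vs 1).
original: extra becomes 2; next ((step - extra) <= (extra * extra)) evaluates to true; next step becomes 2; next extra becomes 3; next final value 7
revised: total becomes -1; next count becomes 6; next ((min(3, step) - (base * total)) >= (-base)) evaluates to false; next (abs(total) < max(9, total)) evaluates to true; next total becomes -1; next result becomes 0; next at idx=2:; next result becomes 0; next at idx=3:; next result becomes 0; next at idx=4:; next result becomes 0; next at idx=5:; next result becomes 0; next at idx=6:; next result becomes 0; next at idx=7:; next result becomes 0; next count becomes 43; next final value 1
verdict: not equivalent; witness: base=-1, step=-2


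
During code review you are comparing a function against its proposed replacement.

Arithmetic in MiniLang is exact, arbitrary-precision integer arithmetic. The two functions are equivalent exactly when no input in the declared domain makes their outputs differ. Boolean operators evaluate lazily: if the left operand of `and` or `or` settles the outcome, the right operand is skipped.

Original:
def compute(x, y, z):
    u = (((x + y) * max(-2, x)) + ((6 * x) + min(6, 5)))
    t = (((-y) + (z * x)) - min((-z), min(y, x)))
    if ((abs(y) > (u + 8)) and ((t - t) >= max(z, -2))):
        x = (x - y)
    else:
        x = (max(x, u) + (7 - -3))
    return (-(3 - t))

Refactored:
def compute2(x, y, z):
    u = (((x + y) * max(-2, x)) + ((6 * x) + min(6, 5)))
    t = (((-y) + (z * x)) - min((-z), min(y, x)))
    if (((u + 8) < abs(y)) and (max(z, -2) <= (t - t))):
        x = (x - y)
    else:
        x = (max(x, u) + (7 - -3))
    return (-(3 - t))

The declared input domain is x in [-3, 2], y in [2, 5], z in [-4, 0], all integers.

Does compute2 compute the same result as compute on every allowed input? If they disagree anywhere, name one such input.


Side by side, the visible changes include: comparison usage differs.
Spot check at x=-3, y=5, z=-2 — compute: u=-17, then t=4, then ((abs(y) > (u + 8)) and ((t - t) >= max(z, -2))) is true, then x=-8, then returns 1. compute2: u=-17, then t=4, then (((u + 8) < abs(y)) and (max(z, -2) <= (t - t))) is true, then x=-8, then returns 1. Both give 1.
Across all 120 domain points the two functions coincide.
verdict: equivalent


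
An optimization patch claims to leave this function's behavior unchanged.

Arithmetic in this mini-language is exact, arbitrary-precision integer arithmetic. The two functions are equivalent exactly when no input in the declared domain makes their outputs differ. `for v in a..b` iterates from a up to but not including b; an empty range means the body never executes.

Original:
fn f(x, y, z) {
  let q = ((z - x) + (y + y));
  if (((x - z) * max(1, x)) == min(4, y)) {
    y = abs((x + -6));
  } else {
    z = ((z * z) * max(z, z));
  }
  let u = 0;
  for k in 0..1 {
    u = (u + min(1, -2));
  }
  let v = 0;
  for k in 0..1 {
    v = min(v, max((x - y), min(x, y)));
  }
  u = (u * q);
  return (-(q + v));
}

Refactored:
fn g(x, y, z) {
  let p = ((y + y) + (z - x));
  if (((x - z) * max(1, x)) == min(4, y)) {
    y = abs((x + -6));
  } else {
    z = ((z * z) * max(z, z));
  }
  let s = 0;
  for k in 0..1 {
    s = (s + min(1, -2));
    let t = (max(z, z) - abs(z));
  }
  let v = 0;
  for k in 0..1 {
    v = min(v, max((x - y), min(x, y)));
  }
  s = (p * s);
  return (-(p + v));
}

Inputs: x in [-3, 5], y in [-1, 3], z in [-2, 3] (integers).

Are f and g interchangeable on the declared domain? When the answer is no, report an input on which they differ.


Side by side, the visible changes include: min/max/abs usage differs; also local variable names differ; also statement counts differ; also arithmetic usage differs.
Tracing x=-3, y=2, z=-2: f: q=5, then (((x - z) * max(1, x)) == min(4, y)) is false, then z=-8, then u=0, then (k=0), then u=-2, then v=0, then (k=0), then v=-3, then u=-10, then returns -2 | g: p=5, then (((x - z) * max(1, x)) == min(4, y)) is false, then z=-8, then s=0, then (k=0), then s=-2, then t=-16, then v=0, then (k=0), then v=-3, then s=-10, then returns -2 — matching result -2.
An exhaustive pass over the 270 declared inputs shows identical outputs.
verdict: equivalent


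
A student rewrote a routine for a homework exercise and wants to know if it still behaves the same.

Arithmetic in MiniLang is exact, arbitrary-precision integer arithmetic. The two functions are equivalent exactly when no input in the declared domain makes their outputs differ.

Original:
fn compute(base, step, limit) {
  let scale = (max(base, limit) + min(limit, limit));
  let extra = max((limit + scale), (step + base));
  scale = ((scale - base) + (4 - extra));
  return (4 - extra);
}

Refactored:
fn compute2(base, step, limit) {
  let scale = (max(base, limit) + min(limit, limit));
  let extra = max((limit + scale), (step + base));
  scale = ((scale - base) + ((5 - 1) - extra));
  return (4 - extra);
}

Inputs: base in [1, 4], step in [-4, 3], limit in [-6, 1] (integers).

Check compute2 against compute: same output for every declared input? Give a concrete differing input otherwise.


Changes here: arithmetic usage differs, and constant usage differs; the full 256-point sweep finds no disagreement.
verdict: equivalent


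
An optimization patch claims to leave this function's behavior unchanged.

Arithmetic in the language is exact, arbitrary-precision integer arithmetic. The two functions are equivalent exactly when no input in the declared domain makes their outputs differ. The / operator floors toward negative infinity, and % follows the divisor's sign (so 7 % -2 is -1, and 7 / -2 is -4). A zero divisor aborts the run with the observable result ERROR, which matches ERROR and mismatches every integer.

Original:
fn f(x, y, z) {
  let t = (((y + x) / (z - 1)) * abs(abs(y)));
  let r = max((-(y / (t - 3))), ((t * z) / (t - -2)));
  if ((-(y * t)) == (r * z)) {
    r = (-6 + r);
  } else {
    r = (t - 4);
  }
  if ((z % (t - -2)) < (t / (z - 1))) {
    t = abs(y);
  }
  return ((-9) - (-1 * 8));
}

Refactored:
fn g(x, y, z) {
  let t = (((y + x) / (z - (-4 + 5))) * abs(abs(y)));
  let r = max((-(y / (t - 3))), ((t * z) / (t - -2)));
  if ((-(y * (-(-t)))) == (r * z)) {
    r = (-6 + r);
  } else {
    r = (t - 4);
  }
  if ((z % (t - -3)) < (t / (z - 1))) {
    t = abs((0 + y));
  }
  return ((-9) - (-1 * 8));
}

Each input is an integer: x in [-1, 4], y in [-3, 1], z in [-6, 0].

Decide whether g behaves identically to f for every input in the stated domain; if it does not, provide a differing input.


Try x=2, y=1, z=0.
f: t = -3; r = 1; ((-(y * t)) == (r * z)) -> false; r = -7; ((z % (t - -2)) < (t / (z - 1))) -> true; t = 1; return -1
g: t = -3; r = 1; ((-(y * (-(-t)))) == (r * z)) -> false; r = -7; division by zero -> ERROR
-1 != ERROR, so the rewrite changes behavior.
verdict: not equivalent; witness: x=2, y=1, z=0


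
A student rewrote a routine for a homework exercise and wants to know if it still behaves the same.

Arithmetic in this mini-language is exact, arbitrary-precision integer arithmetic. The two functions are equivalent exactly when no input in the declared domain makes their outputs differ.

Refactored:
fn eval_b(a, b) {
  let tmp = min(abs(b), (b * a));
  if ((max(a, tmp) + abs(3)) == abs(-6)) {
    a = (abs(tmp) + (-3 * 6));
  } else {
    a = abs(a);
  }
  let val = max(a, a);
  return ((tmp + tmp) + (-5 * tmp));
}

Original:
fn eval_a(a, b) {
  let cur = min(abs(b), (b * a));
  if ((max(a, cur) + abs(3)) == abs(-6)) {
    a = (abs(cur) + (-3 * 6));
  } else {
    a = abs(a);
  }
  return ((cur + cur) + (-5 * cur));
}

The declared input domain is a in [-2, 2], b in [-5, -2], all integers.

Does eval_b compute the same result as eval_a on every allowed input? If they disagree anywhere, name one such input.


Changes here: min/max/abs usage differs; local variable names differ; statement counts differ; the full 20-point sweep finds no disagreement.
verdict: equivalent


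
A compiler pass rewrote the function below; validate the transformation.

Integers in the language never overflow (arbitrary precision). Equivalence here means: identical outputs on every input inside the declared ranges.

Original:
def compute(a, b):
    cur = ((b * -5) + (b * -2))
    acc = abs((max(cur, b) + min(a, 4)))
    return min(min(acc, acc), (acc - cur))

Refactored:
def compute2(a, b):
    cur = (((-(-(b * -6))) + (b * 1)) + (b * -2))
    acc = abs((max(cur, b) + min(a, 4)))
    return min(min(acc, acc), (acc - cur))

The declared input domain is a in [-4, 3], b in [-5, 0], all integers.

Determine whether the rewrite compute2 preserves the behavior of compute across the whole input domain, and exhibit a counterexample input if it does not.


Equivalent — the differences include arithmetic usage differs; also constant usage differs, yet no declared input distinguishes the two.
Spot check at a=-1, b=-3 — compute: cur = 21; acc = 20; return -1. compute2: cur = 21; acc = 20; return -1. Both give -1.
Every one of the 48 inputs gives matching results.
verdict: equivalent


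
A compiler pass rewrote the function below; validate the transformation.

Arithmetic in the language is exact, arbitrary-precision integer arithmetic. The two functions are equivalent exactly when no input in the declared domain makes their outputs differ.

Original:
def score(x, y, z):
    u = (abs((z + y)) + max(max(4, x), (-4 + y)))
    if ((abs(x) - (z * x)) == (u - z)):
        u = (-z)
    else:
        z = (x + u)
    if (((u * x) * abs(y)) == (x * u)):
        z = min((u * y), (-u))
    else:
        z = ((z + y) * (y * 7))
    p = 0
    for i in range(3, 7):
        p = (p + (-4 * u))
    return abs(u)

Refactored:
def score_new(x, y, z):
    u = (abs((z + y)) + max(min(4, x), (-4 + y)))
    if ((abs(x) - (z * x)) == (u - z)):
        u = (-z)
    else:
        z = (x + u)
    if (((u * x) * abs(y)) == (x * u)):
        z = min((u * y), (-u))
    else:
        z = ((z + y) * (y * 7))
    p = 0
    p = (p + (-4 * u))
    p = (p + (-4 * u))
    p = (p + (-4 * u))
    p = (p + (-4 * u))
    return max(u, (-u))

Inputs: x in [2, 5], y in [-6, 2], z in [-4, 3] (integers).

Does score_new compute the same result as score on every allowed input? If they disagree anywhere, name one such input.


Not equivalent: x=2, y=-6, z=-4 separates them (14 vs 12).
score: u = 14; ((abs(x) - (z * x)) == (u - z)) -> false; z = 16; (((u * x) * abs(y)) == (x * u)) -> false; z = -420; p = 0; [i=3]; p = -56; [i=4]; p = -112; [i=5]; p = -168; [i=6]; p = -224; return 14
score_new: u = 12; ((abs(x) - (z * x)) == (u - z)) -> false; z = 14; (((u * x) * abs(y)) == (x * u)) -> false; z = -336; p = 0; p = -48; p = -96; p = -144; p = -192; return 12
verdict: not equivalent; witness: x=2, y=-6, z=-4


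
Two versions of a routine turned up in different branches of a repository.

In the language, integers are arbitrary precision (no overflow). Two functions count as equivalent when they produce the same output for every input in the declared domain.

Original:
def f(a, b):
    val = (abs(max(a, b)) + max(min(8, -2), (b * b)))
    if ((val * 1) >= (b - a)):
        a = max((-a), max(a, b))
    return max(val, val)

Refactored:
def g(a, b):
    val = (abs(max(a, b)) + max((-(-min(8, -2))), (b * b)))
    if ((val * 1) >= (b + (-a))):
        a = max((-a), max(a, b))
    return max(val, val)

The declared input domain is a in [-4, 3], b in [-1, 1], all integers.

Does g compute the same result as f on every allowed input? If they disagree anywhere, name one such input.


Reading the diff, among the changes: arithmetic usage differs.
Spot check at a=1, b=0 — f: val := 1 | ((val * 1) >= (b - a)): true | a := 1 | result 1. g: val := 1 | ((val * 1) >= (b + (-a))): true | a := 1 | result 1. Both give 1.
An exhaustive pass over the 24 declared inputs shows identical outputs.
verdict: equivalent


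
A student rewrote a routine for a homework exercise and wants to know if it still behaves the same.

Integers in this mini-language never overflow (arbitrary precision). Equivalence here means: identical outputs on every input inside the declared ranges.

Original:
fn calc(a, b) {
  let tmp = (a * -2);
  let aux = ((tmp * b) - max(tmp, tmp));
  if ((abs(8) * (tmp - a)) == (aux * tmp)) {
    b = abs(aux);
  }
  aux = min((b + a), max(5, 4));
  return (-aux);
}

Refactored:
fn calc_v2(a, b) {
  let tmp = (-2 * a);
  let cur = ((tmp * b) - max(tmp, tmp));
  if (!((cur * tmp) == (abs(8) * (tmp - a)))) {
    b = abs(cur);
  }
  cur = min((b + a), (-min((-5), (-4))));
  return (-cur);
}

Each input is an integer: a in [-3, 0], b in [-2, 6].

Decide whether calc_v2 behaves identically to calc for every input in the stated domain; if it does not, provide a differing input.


There is a counterexample at a=-3, b=-2: 5 on one side, -5 on the other.
calc: tmp := 6 | aux := -18 | ((abs(8) * (tmp - a)) == (aux * tmp)): false | aux := -5 | result 5
calc_v2: tmp := 6 | cur := -18 | (!((cur * tmp) == (abs(8) * (tmp - a)))): true | b := 18 | cur := 5 | result -5
verdict: not equivalent; witness: a=-3, b=-2


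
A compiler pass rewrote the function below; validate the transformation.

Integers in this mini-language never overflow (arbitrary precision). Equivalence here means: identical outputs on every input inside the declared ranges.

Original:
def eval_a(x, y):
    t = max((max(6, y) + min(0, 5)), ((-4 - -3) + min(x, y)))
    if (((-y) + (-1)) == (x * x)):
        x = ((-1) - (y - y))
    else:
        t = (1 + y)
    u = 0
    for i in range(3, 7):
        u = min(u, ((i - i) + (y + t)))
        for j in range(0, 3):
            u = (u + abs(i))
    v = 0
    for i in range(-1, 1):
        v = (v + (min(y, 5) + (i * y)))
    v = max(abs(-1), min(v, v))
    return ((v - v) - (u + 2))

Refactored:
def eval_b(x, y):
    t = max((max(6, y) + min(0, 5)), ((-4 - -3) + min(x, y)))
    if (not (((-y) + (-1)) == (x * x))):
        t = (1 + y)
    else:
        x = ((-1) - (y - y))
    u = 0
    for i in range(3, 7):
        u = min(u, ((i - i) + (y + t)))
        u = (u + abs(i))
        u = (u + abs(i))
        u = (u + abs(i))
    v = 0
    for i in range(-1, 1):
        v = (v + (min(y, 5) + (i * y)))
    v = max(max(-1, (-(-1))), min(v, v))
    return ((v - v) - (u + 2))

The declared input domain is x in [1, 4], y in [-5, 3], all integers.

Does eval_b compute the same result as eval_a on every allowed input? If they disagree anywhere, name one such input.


The two are interchangeable: constant usage differs; and loop structure differs; and statement counts differ; and arithmetic usage differs; and boolean connective usage differs; and local variable names differ; and min/max/abs usage differs, and every declared input agrees.
As a probe, take x=4, y=1: eval_a runs t := 6 | (((-y) + (-1)) == (x * x)): false | t := 2 | u := 0 | iter i=3: | u := 0 | iter j=0: | u := 3 | iter j=1: | u := 6 | iter j=2: | u := 9 | iter i=4: | u := 3 | iter j=0: | u := 7 | iter j=1: | u := 11 | iter j=2: | u := 15 | iter i=5: | u := 3 | iter j=0: | u := 8 | iter j=1: | u := 13 | iter j=2: | u := 18 | iter i=6: | u := 3 | iter j=0: | u := 9 | iter j=1: | u := 15 | iter j=2: | u := 21 | v := 0 | iter i=-1: | v := 0 | iter i=0: | v := 1 | v := 1 | result -23; eval_b runs t := 6 | (not (((-y) + (-1)) == (x * x))): true | t := 2 | u := 0 | iter i=3: | u := 0 | u := 3 | u := 6 | u := 9 | iter i=4: | u := 3 | u := 7 | u := 11 | u := 15 | iter i=5: | u := 3 | u := 8 | u := 13 | u := 18 | iter i=6: | u := 3 | u := 9 | u := 15 | u := 21 | v := 0 | iter i=-1: | v := 0 | iter i=0: | v := 1 | v := 1 | result -23; both end at -23.
Across all 36 domain points the two functions coincide.
verdict: equivalent


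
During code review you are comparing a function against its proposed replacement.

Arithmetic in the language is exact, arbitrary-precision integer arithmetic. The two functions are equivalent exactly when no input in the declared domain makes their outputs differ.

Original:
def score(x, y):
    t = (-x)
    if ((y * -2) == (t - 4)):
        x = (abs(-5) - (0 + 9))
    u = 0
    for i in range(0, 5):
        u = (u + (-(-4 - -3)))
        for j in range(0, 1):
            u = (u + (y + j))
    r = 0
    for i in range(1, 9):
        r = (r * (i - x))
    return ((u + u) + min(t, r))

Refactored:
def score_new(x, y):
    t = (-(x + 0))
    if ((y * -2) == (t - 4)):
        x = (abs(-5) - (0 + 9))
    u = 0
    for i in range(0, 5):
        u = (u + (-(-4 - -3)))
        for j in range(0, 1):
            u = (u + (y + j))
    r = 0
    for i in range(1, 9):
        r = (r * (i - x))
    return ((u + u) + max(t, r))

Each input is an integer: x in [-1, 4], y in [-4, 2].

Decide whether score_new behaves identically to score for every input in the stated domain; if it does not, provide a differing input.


There is a counterexample at x=-1, y=-4: -30 on one side, -29 on the other.
score: t := 1 | ((y * -2) == (t - 4)): false | u := 0 | iter i=0: | u := 1 | iter j=0: | u := -3 | iter i=1: | u := -2 | iter j=0: | u := -6 | iter i=2: | u := -5 | iter j=0: | u := -9 | iter i=3: | u := -8 | iter j=0: | u := -12 | iter i=4: | u := -11 | iter j=0: | u := -15 | r := 0 | iter i=1: | r := 0 | iter i=2: | r := 0 | iter i=3: | r := 0 | iter i=4: | r := 0 | iter i=5: | r := 0 | iter i=6: | r := 0 | iter i=7: | r := 0 | iter i=8: | r := 0 | result -30
score_new: t := 1 | ((y * -2) == (t - 4)): false | u := 0 | iter i=0: | u := 1 | iter j=0: | u := -3 | iter i=1: | u := -2 | iter j=0: | u := -6 | iter i=2: | u := -5 | iter j=0: | u := -9 | iter i=3: | u := -8 | iter j=0: | u := -12 | iter i=4: | u := -11 | iter j=0: | u := -15 | r := 0 | iter i=1: | r := 0 | iter i=2: | r := 0 | iter i=3: | r := 0 | iter i=4: | r := 0 | iter i=5: | r := 0 | iter i=6: | r := 0 | iter i=7: | r := 0 | iter i=8: | r := 0 | result -29
verdict: not equivalent; witness: x=-1, y=-4


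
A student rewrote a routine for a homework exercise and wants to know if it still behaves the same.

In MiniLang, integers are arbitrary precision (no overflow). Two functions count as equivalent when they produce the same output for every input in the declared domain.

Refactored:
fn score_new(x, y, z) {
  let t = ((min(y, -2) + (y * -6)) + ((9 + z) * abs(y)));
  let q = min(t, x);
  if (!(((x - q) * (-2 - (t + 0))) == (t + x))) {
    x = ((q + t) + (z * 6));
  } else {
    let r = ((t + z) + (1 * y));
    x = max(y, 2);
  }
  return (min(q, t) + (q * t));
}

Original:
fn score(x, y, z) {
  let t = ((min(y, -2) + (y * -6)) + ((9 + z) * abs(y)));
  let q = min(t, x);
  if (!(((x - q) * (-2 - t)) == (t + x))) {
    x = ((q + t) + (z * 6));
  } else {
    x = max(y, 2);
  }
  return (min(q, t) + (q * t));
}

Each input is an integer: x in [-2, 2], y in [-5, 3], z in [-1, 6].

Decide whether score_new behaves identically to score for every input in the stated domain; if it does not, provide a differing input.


Equivalent — the differences include arithmetic usage differs; also statement counts differ; also constant usage differs; also local variable names differ, yet no declared input distinguishes the two.
As a probe, take x=-1, y=-1, z=3: score runs t becomes 16; next q becomes -1; next (!(((x - q) * (-2 - t)) == (t + x))) evaluates to true; next x becomes 33; next final value -17; score_new runs t becomes 16; next q becomes -1; next (!(((x - q) * (-2 - (t + 0))) == (t + x))) evaluates to true; next x becomes 33; next final value -17; both end at -17.
Checked all 360 inputs in the declared domain: the outputs agree on every one.
verdict: equivalent


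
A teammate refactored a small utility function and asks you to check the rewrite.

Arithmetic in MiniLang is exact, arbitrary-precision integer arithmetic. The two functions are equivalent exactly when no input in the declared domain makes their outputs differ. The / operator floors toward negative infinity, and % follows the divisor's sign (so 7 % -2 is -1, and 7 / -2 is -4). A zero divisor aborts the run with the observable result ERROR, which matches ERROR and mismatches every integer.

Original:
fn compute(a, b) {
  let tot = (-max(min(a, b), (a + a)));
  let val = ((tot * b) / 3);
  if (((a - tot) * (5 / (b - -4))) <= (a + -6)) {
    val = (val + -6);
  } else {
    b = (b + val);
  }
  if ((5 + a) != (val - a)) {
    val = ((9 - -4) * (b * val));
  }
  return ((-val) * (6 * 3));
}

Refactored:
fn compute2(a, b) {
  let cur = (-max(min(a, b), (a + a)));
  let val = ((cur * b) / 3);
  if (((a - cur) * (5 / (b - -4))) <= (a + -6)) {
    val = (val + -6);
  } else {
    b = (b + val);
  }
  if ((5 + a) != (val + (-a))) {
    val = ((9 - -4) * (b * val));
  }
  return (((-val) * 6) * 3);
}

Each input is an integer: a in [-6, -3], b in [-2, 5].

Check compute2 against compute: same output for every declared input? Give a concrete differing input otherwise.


This is a faithful refactor — arithmetic usage differs; and local variable names differ, but the computed results match everywhere.
As a probe, take a=-3, b=2: compute runs tot=3, then val=2, then (((a - tot) * (5 / (b - -4))) <= (a + -6)) is false, then b=4, then ((5 + a) != (val - a)) is true, then val=104, then returns -1872; compute2 runs cur=3, then val=2, then (((a - cur) * (5 / (b - -4))) <= (a + -6)) is false, then b=4, then ((5 + a) != (val + (-a))) is true, then val=104, then returns -1872; both end at -1872.
An exhaustive pass over the 32 declared inputs shows identical outputs.
verdict: equivalent


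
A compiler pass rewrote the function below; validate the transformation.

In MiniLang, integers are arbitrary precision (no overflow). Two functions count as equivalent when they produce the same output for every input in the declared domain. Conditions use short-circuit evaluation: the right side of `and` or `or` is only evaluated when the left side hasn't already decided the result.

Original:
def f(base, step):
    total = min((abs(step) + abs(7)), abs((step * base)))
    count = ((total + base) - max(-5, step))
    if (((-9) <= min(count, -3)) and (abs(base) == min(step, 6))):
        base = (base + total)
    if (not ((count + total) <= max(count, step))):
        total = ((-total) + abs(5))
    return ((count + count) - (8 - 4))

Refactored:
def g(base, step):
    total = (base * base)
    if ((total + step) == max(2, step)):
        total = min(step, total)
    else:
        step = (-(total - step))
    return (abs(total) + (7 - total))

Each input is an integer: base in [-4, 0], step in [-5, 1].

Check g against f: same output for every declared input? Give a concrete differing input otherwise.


Input base=-4, step=-5: 22 from f versus 7 from g.
verdict: not equivalent; witness: base=-4, step=-5


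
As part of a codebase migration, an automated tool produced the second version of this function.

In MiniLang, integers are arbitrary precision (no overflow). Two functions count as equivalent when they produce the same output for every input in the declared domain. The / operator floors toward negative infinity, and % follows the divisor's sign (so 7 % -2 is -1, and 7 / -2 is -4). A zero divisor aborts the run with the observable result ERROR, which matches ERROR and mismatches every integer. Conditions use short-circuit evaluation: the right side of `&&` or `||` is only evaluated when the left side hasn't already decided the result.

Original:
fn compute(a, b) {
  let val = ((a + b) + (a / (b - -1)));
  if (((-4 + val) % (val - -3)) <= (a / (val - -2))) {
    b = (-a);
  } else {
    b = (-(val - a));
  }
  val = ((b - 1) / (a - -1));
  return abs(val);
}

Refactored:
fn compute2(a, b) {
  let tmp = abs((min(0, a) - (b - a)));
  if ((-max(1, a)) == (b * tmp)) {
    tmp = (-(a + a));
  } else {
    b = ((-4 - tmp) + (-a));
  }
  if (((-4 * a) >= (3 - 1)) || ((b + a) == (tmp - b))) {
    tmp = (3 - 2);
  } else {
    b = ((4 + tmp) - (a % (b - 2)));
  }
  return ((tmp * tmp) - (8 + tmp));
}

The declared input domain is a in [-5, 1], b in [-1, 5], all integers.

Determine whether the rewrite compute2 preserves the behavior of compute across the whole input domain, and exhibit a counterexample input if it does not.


On input a=-5, b=-1, compute returns ERROR while compute2 returns -8.
verdict: not equivalent; witness: a=-5, b=-1


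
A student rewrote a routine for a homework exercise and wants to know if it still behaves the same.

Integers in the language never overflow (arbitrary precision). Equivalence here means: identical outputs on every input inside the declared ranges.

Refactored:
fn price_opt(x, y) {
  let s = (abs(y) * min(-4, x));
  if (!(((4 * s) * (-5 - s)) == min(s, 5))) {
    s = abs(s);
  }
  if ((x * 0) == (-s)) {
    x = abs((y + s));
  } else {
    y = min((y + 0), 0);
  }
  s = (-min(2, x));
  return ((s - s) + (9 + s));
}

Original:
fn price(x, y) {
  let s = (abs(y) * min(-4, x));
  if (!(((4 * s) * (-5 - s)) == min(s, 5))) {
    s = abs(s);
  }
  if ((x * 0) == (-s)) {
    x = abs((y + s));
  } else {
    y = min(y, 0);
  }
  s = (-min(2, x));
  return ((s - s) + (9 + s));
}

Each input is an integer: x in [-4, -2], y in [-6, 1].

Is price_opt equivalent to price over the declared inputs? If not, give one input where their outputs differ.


Behavior is preserved: although arithmetic usage differs; also constant usage differs, the outputs never diverge.
One worked example (x=-4, y=-4) — price: s = -16; (!(((4 * s) * (-5 - s)) == min(s, 5))) -> true; s = 16; ((x * 0) == (-s)) -> false; y = -4; s = 4; return 13; price_opt: s = -16; (!(((4 * s) * (-5 - s)) == min(s, 5))) -> true; s = 16; ((x * 0) == (-s)) -> false; y = -4; s = 4; return 13; agreement on 13.
Across all 24 domain points the two functions coincide.
verdict: equivalent


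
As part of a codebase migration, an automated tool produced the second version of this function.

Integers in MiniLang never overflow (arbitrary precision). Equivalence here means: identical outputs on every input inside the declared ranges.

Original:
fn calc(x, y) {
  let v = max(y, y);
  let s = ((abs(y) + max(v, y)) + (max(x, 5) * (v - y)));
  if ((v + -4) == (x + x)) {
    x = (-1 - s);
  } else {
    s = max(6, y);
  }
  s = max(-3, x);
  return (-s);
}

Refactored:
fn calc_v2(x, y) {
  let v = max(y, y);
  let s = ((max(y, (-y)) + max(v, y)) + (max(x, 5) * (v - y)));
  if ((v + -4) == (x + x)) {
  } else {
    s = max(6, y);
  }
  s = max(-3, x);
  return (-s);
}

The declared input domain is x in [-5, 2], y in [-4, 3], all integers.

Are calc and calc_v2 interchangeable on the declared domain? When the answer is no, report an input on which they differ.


x=-4, y=-4 yields 1 from calc but 3 from calc_v2.
verdict: not equivalent; witness: x=-4, y=-4


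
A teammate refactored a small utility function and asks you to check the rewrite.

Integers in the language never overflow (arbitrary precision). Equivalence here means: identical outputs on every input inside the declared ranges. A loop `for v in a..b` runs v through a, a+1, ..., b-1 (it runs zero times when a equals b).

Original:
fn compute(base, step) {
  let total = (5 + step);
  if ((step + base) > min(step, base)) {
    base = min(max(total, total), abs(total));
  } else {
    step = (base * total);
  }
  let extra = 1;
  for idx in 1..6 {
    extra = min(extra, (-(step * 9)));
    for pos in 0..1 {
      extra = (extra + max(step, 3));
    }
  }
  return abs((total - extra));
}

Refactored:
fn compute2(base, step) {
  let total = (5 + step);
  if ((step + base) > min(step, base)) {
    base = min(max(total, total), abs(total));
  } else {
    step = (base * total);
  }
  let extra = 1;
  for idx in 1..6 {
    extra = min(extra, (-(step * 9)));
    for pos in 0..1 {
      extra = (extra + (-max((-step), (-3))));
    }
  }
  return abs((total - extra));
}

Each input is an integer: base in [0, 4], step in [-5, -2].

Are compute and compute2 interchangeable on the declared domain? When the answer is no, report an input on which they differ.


There is a counterexample at base=0, step=-5: 3 on one side, 0 on the other.
compute: total := 0 | ((step + base) > min(step, base)): false | step := 0 | extra := 1 | iter idx=1: | extra := 0 | iter pos=0: | extra := 3 | iter idx=2: | extra := 0 | iter pos=0: | extra := 3 | iter idx=3: | extra := 0 | iter pos=0: | extra := 3 | iter idx=4: | extra := 0 | iter pos=0: | extra := 3 | iter idx=5: | extra := 0 | iter pos=0: | extra := 3 | result 3
compute2: total := 0 | ((step + base) > min(step, base)): false | step := 0 | extra := 1 | iter idx=1: | extra := 0 | iter pos=0: | extra := 0 | iter idx=2: | extra := 0 | iter pos=0: | extra := 0 | iter idx=3: | extra := 0 | iter pos=0: | extra := 0 | iter idx=4: | extra := 0 | iter pos=0: | extra := 0 | iter idx=5: | extra := 0 | iter pos=0: | extra := 0 | result 0
verdict: not equivalent; witness: base=0, step=-5


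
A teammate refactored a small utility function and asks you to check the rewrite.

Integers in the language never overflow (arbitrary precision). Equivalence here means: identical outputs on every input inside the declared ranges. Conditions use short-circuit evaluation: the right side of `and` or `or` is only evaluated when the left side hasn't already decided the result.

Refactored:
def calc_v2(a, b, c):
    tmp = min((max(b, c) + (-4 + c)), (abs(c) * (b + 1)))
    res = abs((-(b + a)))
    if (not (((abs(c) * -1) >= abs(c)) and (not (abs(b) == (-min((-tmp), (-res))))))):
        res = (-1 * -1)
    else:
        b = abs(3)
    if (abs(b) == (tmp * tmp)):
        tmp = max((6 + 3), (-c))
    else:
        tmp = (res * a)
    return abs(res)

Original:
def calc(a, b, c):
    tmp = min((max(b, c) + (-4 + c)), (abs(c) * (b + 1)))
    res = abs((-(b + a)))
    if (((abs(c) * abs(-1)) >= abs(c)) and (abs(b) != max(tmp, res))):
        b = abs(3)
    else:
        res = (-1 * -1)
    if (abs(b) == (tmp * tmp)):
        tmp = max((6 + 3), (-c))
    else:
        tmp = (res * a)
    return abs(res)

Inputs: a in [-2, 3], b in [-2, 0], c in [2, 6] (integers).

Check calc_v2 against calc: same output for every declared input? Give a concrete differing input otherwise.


Try a=-2, b=-2, c=2.
calc: tmp becomes -2; next res becomes 4; next (((abs(c) * abs(-1)) >= abs(c)) and (abs(b) != max(tmp, res))) evaluates to true; next b becomes 3; next (abs(b) == (tmp * tmp)) evaluates to false; next tmp becomes -8; next final value 4
calc_v2: tmp becomes -2; next res becomes 4; next (not (((abs(c) * -1) >= abs(c)) and (not (abs(b) == (-min((-tmp), (-res))))))) evaluates to true; next res becomes 1; next (abs(b) == (tmp * tmp)) evaluates to false; next tmp becomes -2; next final value 1
4 != 1, so the rewrite changes behavior.
verdict: not equivalent; witness: a=-2, b=-2, c=2


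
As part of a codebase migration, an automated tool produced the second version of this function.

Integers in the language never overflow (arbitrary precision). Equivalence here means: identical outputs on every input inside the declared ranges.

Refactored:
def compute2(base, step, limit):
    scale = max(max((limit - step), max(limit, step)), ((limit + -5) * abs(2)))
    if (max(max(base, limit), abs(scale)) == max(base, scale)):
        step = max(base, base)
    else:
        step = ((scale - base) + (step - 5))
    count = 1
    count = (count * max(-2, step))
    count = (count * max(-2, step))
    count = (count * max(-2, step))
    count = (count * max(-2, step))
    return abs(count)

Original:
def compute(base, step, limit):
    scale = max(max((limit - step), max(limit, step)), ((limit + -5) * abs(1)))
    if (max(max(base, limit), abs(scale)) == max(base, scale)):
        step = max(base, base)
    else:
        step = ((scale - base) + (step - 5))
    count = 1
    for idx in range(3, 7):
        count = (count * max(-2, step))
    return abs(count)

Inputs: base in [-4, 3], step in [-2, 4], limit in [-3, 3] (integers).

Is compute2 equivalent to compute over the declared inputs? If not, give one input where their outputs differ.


Equivalent. The edit looks behavioral (`1` became `2`), but over these ranges it never changes the outcome.
An exhaustive pass over the 392 declared inputs shows identical outputs.
Tracing base=1, step=4, limit=2: compute: scale = 4; (max(max(base, limit), abs(scale)) == max(base, scale)) -> true; step = 1; count = 1; [idx=3]; count = 1; [idx=4]; count = 1; [idx=5]; count = 1; [idx=6]; count = 1; return 1 | compute2: scale = 4; (max(max(base, limit), abs(scale)) == max(base, scale)) -> true; step = 1; count = 1; count = 1; count = 1; count = 1; count = 1; return 1 — matching result 1.
verdict: equivalent


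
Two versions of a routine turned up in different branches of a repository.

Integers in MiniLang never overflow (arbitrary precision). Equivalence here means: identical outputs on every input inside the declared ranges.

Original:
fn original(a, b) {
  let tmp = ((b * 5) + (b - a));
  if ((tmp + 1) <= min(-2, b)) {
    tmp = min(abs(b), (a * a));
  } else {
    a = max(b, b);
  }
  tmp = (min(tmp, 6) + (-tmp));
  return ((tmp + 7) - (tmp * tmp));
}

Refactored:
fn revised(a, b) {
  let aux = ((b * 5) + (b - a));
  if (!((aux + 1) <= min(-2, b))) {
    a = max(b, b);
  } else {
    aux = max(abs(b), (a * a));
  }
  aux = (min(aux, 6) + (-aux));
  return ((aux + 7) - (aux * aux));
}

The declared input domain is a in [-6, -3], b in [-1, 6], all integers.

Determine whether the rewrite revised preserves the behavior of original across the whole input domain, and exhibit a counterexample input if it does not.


Consider the input a=-3, b=-1.
original: tmp becomes -3; next ((tmp + 1) <= min(-2, b)) evaluates to true; next tmp becomes 1; next tmp becomes 0; next final value 7
revised: aux becomes -3; next (!((aux + 1) <= min(-2, b))) evaluates to false; next aux becomes 9; next aux becomes -3; next final value -5
7 against -5: the behavior changed.
verdict: not equivalent; witness: a=-3, b=-1


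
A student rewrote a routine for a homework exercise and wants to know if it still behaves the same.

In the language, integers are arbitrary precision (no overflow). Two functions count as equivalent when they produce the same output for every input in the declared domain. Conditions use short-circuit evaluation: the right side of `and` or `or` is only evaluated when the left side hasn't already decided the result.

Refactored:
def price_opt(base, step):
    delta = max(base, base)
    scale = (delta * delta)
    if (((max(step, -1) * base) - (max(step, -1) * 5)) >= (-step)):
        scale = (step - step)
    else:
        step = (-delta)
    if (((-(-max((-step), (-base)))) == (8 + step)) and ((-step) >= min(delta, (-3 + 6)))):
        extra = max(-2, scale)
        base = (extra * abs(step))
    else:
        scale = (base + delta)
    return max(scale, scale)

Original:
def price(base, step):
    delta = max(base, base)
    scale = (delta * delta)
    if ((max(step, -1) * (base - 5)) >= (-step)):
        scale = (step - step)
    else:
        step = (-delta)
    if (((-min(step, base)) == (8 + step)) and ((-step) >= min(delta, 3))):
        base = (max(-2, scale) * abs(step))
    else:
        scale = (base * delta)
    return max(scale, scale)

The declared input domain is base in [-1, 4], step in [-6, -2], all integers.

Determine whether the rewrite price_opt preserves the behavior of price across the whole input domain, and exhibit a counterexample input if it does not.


Consider the input base=-1, step=-6.
price: delta := -1 | scale := 1 | ((max(step, -1) * (base - 5)) >= (-step)): true | scale := 0 | (((-min(step, base)) == (8 + step)) and ((-step) >= min(delta, 3))): false | scale := 1 | result 1
price_opt: delta := -1 | scale := 1 | (((max(step, -1) * base) - (max(step, -1) * 5)) >= (-step)): true | scale := 0 | (((-(-max((-step), (-base)))) == (8 + step)) and ((-step) >= min(delta, (-3 + 6)))): false | scale := -2 | result -2
1 against -2: the behavior changed.
verdict: not equivalent; witness: base=-1, step=-6


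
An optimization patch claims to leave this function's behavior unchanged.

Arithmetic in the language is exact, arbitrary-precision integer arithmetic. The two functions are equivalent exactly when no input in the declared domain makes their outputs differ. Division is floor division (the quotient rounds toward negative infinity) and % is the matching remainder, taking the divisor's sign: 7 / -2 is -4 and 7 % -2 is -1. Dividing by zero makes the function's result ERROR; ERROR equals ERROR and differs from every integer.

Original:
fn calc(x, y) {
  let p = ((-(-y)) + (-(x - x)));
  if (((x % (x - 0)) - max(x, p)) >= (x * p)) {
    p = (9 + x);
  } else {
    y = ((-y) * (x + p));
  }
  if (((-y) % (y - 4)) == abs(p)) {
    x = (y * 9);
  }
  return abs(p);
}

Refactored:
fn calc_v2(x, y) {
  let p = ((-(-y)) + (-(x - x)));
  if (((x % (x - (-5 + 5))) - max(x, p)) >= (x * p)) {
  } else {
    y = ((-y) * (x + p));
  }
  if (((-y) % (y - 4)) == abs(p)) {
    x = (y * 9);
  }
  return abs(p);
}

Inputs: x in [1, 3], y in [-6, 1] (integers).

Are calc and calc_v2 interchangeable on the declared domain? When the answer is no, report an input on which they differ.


The rewrite breaks on x=1, y=-6, where the results are 10 and 6.
calc: p becomes -6; next (((x % (x - 0)) - max(x, p)) >= (x * p)) evaluates to true; next p becomes 10; next (((-y) % (y - 4)) == abs(p)) evaluates to false; next final value 10
calc_v2: p becomes -6; next (((x % (x - (-5 + 5))) - max(x, p)) >= (x * p)) evaluates to true; next (((-y) % (y - 4)) == abs(p)) evaluates to false; next final value 6
verdict: not equivalent; witness: x=1, y=-6


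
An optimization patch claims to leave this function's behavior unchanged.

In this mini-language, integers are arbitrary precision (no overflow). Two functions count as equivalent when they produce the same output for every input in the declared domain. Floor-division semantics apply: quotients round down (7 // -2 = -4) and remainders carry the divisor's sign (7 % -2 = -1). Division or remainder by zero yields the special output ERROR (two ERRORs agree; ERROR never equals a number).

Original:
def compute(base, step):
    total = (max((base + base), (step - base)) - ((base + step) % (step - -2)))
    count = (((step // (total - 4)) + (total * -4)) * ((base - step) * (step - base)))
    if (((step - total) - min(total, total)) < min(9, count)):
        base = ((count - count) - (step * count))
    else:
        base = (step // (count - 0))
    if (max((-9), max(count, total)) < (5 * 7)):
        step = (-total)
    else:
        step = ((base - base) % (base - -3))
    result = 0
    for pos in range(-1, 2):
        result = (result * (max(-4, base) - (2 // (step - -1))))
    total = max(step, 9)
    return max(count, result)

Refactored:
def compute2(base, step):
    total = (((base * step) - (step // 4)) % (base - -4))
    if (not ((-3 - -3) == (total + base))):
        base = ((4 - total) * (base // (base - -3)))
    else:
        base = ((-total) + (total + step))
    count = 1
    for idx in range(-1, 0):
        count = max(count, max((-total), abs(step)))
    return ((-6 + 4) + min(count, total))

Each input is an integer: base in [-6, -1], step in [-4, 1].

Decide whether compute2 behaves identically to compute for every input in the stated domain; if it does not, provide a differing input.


Not equivalent: base=-6, step=-4 separates them (24 vs -3).
compute: total := 2 | count := 24 | (((step - total) - min(total, total)) < min(9, count)): true | base := 96 | (max((-9), max(count, total)) < (5 * 7)): true | step := -2 | result := 0 | iter pos=-1: | result := 0 | iter pos=0: | result := 0 | iter pos=1: | result := 0 | total := 9 | result 24
compute2: total := -1 | (not ((-3 - -3) == (total + base))): true | base := 10 | count := 1 | iter idx=-1: | count := 4 | result -3
verdict: not equivalent; witness: base=-6, step=-4
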